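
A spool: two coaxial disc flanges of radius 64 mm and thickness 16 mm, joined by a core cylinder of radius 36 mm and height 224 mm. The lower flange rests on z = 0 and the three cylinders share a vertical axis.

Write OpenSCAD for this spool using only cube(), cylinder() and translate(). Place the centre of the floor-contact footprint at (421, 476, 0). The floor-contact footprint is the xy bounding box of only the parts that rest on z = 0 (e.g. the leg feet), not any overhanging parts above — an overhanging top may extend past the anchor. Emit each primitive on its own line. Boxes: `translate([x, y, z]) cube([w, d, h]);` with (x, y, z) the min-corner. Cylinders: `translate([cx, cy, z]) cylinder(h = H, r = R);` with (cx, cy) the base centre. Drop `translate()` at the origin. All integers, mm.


translate([421, 476, 0]) cylinder(h = 16, r = 64);
translate([421, 476, 16]) cylinder(h = 224, r = 36);
translate([421, 476, 240]) cylinder(h = 16, r = 64);


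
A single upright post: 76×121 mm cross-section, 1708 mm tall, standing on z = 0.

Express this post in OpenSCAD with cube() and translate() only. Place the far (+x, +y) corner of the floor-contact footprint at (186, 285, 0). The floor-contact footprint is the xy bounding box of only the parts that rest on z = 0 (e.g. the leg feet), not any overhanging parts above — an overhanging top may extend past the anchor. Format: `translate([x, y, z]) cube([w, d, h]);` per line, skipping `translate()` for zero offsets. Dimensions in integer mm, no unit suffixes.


translate([110, 164, 0]) cube([76, 121, 1708]);


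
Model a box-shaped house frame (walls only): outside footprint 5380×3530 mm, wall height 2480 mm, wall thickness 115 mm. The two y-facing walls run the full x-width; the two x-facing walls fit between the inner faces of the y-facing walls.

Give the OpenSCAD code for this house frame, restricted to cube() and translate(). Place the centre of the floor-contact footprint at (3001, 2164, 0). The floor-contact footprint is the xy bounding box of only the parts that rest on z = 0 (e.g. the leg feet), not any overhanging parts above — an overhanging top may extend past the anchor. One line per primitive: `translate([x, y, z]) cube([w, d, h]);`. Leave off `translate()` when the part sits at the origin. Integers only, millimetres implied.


translate([311, 399, 0]) cube([5380, 115, 2480]);
translate([311, 3814, 0]) cube([5380, 115, 2480]);
translate([311, 514, 0]) cube([115, 3300, 2480]);
translate([5576, 514, 0]) cube([115, 3300, 2480]);


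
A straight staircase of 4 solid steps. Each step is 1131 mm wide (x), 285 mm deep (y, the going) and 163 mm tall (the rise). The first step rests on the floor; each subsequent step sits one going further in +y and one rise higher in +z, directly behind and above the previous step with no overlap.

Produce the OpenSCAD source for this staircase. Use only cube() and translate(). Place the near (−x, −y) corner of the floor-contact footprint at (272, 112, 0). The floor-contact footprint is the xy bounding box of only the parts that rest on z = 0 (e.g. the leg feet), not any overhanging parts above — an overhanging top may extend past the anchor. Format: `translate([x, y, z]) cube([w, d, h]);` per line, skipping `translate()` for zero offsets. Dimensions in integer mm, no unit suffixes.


translate([272, 112, 0]) cube([1131, 285, 163]);
translate([272, 397, 163]) cube([1131, 285, 163]);
translate([272, 682, 326]) cube([1131, 285, 163]);
translate([272, 967, 489]) cube([1131, 285, 163]);


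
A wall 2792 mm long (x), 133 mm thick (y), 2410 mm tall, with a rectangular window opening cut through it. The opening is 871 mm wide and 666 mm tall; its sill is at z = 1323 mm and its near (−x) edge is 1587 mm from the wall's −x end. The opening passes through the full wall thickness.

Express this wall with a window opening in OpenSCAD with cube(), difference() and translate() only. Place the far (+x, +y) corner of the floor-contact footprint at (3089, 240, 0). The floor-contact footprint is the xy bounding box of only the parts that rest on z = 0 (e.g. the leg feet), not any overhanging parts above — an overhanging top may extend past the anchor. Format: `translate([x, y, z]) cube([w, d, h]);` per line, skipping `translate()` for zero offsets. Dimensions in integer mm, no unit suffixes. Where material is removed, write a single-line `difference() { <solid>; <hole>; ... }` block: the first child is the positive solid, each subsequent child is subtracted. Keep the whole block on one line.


difference() { translate([297, 107, 0]) cube([2792, 133, 2410]); translate([1884, 107, 1323]) cube([871, 133, 666]); }


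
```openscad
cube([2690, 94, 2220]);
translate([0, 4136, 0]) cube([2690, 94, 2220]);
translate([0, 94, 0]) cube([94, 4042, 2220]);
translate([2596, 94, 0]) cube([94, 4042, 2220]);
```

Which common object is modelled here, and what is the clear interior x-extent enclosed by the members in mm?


A house (or room) frame. The interior width is 2502 mm.

Four 2220 mm walls enclosing a rectangle with no floor or roof — a room or house frame. Outside width is 2690 mm and wall thickness is 94 mm, so the interior width is 2690 − 2 × 94 = 2502 mm.


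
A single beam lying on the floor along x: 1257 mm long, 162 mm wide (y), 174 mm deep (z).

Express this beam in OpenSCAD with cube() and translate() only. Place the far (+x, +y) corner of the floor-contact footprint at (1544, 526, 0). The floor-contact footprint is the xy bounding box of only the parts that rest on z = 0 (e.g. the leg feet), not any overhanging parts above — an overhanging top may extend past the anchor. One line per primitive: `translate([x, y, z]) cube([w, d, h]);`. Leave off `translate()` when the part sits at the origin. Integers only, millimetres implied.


translate([287, 364, 0]) cube([1257, 162, 174]);


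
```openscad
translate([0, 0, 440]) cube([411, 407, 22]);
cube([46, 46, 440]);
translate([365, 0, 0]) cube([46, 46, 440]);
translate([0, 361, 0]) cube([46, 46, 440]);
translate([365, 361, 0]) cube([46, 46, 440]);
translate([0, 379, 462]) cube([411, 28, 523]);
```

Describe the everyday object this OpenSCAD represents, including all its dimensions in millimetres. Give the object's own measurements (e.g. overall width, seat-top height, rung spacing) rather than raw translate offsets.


A chair. The seat is a 411×407×22 mm slab with its top at z = 462 mm, on four 46×46 mm corner legs (flush with the seat edges, standing on z = 0). A flat backrest 28 mm thick, 523 mm tall, spans the full seat width and rises from the seat top along its +y edge, rear face flush with the rear of the seat.


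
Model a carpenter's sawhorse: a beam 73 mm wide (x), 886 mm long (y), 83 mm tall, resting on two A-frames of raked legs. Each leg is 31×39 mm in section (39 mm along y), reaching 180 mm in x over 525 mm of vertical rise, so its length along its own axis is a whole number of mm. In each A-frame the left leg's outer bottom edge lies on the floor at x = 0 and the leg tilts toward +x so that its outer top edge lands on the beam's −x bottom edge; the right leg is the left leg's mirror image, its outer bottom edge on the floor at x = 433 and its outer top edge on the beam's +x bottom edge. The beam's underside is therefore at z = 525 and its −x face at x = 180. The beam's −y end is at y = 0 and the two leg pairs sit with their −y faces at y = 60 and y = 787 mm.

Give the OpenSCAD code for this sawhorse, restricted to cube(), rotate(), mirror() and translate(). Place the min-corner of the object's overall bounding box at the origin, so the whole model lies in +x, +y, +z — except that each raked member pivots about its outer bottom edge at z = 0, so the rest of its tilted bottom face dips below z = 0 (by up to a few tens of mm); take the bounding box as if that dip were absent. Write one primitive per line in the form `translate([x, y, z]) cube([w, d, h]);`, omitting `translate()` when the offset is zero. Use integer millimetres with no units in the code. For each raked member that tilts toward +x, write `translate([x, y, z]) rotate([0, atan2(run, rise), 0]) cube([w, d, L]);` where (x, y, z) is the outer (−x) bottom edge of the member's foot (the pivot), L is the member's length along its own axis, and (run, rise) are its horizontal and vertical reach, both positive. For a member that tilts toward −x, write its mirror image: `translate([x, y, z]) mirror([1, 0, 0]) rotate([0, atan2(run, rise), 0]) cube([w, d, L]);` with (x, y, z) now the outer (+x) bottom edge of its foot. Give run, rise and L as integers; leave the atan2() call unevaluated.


translate([180, 0, 525]) cube([73, 886, 83]);
translate([0, 60, 0]) rotate([0, atan2(180, 525), 0]) cube([31, 39, 555]);
translate([433, 60, 0]) mirror([1, 0, 0]) rotate([0, atan2(180, 525), 0]) cube([31, 39, 555]);
translate([0, 787, 0]) rotate([0, atan2(180, 525), 0]) cube([31, 39, 555]);
translate([433, 787, 0]) mirror([1, 0, 0]) rotate([0, atan2(180, 525), 0]) cube([31, 39, 555]);


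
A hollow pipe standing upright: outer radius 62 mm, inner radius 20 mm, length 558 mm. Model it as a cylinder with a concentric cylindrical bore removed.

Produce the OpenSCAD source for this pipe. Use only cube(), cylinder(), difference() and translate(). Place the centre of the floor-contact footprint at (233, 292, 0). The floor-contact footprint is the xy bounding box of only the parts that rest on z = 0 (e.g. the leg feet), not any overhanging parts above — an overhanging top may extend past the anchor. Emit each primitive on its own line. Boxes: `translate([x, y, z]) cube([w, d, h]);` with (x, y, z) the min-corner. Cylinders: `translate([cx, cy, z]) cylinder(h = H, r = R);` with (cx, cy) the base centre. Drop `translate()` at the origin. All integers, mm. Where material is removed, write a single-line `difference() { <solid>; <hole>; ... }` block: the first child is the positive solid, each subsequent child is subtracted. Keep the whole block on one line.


difference() { translate([233, 292, 0]) cylinder(h = 558, r = 62); translate([233, 292, 0]) cylinder(h = 558, r = 20); }


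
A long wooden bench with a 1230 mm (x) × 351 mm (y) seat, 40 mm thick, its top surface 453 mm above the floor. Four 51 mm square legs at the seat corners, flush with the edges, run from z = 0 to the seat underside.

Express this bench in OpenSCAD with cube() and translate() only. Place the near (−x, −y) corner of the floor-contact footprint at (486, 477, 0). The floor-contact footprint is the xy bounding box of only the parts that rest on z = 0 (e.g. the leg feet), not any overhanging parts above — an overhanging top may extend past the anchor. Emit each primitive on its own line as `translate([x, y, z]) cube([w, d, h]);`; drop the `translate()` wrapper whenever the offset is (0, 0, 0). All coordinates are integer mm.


// leg_h = 453 − 40 = 413
translate([486, 477, 413]) cube([1230, 351, 40]);
translate([486, 477, 0]) cube([51, 51, 413]);
translate([486, 777, 0]) cube([51, 51, 413]);
translate([1665, 477, 0]) cube([51, 51, 413]);
translate([1665, 777, 0]) cube([51, 51, 413]);


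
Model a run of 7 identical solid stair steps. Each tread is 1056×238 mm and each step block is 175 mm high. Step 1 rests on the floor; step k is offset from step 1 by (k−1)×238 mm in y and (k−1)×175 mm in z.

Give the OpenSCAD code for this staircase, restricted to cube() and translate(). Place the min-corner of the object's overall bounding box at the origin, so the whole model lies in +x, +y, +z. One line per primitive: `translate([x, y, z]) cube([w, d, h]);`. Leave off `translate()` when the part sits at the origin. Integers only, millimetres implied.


cube([1056, 238, 175]);
translate([0, 238, 175]) cube([1056, 238, 175]);
translate([0, 476, 350]) cube([1056, 238, 175]);
translate([0, 714, 525]) cube([1056, 238, 175]);
translate([0, 952, 700]) cube([1056, 238, 175]);
translate([0, 1190, 875]) cube([1056, 238, 175]);
translate([0, 1428, 1050]) cube([1056, 238, 175]);


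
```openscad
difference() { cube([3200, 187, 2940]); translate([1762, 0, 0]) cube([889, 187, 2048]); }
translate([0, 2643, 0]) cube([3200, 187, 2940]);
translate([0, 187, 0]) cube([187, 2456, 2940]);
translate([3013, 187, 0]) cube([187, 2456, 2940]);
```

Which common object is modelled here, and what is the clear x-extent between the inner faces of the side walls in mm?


A single room. The interior width is 2826 mm.

Four walls enclosing a rectangle with a door in the front wall — a room. Outside width 3200 minus two 187 mm walls gives 2826 mm.


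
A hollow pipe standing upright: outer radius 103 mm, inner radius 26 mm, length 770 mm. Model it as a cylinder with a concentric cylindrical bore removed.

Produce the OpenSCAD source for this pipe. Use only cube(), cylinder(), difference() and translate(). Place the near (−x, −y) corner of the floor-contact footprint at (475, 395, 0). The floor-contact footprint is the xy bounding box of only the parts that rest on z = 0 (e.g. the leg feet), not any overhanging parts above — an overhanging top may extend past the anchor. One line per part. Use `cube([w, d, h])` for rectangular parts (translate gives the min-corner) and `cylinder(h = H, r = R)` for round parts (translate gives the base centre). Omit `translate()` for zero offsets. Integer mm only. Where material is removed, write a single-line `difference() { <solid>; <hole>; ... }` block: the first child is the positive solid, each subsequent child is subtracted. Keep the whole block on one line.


difference() { translate([578, 498, 0]) cylinder(h = 770, r = 103); translate([578, 498, 0]) cylinder(h = 770, r = 26); }


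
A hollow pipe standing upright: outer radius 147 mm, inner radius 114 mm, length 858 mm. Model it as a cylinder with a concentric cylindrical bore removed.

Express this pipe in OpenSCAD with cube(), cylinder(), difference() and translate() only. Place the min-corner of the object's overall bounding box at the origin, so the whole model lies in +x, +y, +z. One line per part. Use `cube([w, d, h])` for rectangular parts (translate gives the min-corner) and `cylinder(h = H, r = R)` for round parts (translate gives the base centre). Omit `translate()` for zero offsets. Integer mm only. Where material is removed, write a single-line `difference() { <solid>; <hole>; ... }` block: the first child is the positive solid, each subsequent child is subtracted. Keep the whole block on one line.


difference() { translate([147, 147, 0]) cylinder(h = 858, r = 147); translate([147, 147, 0]) cylinder(h = 858, r = 114); }


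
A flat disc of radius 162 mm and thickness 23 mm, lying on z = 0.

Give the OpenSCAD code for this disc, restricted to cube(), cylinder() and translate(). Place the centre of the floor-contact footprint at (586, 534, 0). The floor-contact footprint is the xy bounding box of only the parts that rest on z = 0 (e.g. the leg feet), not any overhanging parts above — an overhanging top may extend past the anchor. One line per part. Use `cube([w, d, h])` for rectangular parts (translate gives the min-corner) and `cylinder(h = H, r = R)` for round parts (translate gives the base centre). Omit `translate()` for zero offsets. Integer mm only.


translate([586, 534, 0]) cylinder(h = 23, r = 162);


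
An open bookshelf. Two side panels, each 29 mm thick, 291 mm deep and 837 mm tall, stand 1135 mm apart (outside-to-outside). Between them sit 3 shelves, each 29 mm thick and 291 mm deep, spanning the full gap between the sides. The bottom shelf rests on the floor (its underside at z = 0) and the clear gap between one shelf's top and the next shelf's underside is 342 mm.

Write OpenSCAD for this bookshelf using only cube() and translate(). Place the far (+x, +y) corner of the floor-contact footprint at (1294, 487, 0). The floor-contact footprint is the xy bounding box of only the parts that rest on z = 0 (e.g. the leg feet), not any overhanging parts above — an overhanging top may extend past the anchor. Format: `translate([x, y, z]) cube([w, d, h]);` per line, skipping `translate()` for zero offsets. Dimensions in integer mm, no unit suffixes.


translate([159, 196, 0]) cube([29, 291, 837]);
translate([1265, 196, 0]) cube([29, 291, 837]);
translate([188, 196, 0]) cube([1077, 291, 29]);
translate([188, 196, 371]) cube([1077, 291, 29]);
translate([188, 196, 742]) cube([1077, 291, 29]);


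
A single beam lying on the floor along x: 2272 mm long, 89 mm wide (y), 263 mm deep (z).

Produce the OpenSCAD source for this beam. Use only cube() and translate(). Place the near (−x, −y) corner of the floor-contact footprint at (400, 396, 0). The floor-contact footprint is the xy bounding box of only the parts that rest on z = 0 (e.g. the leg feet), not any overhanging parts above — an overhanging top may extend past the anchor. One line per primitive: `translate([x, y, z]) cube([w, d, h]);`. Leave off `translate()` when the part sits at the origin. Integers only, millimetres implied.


translate([400, 396, 0]) cube([2272, 89, 263]);


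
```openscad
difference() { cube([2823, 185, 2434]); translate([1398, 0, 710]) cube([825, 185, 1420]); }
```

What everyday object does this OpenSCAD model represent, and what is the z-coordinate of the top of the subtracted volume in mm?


A wall with a window opening. The window head height is 2130 mm.

A wall with a rectangular opening subtracted — a window. Sill at z = 710, opening 1420 mm tall, so the head is at 710 + 1420 = 2130 mm.


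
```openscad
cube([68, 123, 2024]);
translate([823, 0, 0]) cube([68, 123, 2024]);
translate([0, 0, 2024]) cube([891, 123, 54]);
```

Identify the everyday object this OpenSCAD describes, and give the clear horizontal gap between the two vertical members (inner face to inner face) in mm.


A door frame. The clear opening width is 755 mm.

Two 2024 mm tall posts with a header on top — a door frame. The left jamb is 68 mm wide at x = 0; the right jamb starts at x = 823. The clear opening is 823 − 68 = 755 mm.


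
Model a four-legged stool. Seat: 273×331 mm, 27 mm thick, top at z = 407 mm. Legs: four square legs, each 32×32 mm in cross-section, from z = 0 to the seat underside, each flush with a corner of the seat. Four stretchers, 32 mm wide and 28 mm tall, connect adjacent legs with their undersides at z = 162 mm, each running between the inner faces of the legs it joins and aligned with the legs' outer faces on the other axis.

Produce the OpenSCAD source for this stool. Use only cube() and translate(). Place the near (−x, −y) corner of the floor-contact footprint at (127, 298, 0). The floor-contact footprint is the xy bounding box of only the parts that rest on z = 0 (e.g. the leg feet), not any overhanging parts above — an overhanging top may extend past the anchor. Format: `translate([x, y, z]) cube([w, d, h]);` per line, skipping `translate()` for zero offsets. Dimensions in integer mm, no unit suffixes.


translate([127, 298, 380]) cube([273, 331, 27]);
translate([127, 298, 0]) cube([32, 32, 380]);
translate([368, 298, 0]) cube([32, 32, 380]);
translate([127, 597, 0]) cube([32, 32, 380]);
translate([368, 597, 0]) cube([32, 32, 380]);
translate([159, 298, 162]) cube([209, 32, 28]);
translate([159, 597, 162]) cube([209, 32, 28]);
translate([127, 330, 162]) cube([32, 267, 28]);
translate([368, 330, 162]) cube([32, 267, 28]);


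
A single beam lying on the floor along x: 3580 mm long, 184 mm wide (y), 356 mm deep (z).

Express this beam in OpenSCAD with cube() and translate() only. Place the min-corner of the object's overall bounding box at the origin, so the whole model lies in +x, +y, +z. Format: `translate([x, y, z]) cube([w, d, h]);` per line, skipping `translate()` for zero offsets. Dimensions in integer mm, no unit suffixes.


cube([3580, 184, 356]);


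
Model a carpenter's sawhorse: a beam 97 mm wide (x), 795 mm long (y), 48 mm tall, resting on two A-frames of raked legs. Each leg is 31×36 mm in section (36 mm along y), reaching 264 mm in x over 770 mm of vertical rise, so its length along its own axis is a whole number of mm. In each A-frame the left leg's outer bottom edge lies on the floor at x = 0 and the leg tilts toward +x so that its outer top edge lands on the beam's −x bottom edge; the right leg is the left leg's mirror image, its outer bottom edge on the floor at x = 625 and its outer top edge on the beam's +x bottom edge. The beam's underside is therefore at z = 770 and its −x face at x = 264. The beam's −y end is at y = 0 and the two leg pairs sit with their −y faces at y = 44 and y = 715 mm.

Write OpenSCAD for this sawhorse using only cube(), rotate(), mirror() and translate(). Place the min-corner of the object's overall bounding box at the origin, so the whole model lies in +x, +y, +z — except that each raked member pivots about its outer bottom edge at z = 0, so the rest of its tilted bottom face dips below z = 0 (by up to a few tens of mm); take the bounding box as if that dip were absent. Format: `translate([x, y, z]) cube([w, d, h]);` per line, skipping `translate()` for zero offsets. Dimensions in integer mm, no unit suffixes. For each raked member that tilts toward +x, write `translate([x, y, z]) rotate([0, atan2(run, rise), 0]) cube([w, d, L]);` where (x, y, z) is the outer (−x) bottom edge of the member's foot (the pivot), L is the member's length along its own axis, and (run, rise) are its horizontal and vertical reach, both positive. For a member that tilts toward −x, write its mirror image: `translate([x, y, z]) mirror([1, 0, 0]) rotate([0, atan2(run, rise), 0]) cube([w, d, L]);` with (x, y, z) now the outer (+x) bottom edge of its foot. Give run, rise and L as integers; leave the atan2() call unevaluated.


translate([264, 0, 770]) cube([97, 795, 48]);
translate([0, 44, 0]) rotate([0, atan2(264, 770), 0]) cube([31, 36, 814]);
translate([625, 44, 0]) mirror([1, 0, 0]) rotate([0, atan2(264, 770), 0]) cube([31, 36, 814]);
translate([0, 715, 0]) rotate([0, atan2(264, 770), 0]) cube([31, 36, 814]);
translate([625, 715, 0]) mirror([1, 0, 0]) rotate([0, atan2(264, 770), 0]) cube([31, 36, 814]);


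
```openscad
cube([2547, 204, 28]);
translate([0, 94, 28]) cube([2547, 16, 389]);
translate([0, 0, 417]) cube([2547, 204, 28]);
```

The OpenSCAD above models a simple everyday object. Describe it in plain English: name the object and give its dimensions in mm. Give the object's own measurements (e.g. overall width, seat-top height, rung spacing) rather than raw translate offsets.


An I-beam lying along x, 2547 mm long. Overall section height 445 mm. Two flanges 204 mm wide (y) and 28 mm thick, one on the floor and one at the top; a web 16 mm thick runs between them, centred on the flange width.


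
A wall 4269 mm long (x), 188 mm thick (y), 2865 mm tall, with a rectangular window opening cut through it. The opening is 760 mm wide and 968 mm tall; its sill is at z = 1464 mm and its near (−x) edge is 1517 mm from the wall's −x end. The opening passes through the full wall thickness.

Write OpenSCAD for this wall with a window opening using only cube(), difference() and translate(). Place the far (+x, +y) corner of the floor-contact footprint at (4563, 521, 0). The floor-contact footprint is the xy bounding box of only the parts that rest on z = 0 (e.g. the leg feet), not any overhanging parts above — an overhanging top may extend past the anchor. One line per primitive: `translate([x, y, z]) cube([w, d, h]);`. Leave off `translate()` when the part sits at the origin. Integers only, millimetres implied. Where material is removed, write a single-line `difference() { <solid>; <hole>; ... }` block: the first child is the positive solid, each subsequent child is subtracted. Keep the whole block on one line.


difference() { translate([294, 333, 0]) cube([4269, 188, 2865]); translate([1811, 333, 1464]) cube([760, 188, 968]); }


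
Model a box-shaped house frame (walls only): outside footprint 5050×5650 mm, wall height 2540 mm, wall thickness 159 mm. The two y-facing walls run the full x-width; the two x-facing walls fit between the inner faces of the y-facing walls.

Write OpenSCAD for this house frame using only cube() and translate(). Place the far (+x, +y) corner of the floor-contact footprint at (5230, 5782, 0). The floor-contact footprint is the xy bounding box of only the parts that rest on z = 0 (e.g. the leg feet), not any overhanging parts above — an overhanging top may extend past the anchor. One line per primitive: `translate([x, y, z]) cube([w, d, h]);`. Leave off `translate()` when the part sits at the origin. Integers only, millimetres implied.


translate([180, 132, 0]) cube([5050, 159, 2540]);
translate([180, 5623, 0]) cube([5050, 159, 2540]);
translate([180, 291, 0]) cube([159, 5332, 2540]);
translate([5071, 291, 0]) cube([159, 5332, 2540]);


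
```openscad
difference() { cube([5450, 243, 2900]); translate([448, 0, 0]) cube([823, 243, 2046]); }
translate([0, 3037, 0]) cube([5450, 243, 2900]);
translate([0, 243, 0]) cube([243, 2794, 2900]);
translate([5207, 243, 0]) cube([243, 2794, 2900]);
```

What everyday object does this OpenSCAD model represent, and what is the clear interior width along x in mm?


A single room. The interior width is 4964 mm.

Four walls enclosing a rectangle with a door in the front wall — a room. Outside width 5450 minus two 243 mm walls gives 4964 mm.


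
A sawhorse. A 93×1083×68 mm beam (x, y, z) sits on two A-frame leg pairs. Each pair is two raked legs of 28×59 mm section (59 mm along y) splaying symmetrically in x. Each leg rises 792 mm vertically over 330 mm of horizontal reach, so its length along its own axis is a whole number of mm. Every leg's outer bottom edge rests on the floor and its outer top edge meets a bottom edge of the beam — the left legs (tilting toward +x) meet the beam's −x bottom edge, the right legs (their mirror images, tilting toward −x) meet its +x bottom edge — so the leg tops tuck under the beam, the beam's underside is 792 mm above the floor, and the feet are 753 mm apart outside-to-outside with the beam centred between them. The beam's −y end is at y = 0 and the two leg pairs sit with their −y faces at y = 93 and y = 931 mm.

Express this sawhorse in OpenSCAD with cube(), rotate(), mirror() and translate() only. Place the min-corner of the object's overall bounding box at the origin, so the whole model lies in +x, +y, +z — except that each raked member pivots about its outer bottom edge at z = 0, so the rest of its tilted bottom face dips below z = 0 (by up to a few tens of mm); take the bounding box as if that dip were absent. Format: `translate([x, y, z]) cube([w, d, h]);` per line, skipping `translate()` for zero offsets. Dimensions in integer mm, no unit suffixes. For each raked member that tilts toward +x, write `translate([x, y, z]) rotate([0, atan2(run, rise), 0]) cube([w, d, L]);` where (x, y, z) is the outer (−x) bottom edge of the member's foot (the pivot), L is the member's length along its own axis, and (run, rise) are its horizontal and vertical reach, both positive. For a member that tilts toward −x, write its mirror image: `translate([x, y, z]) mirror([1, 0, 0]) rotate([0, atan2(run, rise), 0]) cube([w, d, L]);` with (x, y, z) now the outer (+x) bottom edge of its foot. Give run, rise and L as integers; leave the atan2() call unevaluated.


translate([330, 0, 792]) cube([93, 1083, 68]);
translate([0, 93, 0]) rotate([0, atan2(330, 792), 0]) cube([28, 59, 858]);
translate([753, 93, 0]) mirror([1, 0, 0]) rotate([0, atan2(330, 792), 0]) cube([28, 59, 858]);
translate([0, 931, 0]) rotate([0, atan2(330, 792), 0]) cube([28, 59, 858]);
translate([753, 931, 0]) mirror([1, 0, 0]) rotate([0, atan2(330, 792), 0]) cube([28, 59, 858]);


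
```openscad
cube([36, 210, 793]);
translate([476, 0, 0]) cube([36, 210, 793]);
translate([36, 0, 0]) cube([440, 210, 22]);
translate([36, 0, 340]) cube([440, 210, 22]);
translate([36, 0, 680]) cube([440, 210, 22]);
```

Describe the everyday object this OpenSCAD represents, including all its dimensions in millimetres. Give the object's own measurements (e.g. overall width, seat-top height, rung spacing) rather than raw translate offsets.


An open bookshelf. Two side panels, each 36 mm thick, 210 mm deep and 793 mm tall, stand 512 mm apart (outside-to-outside). Between them sit 3 shelves, each 22 mm thick and 210 mm deep, spanning the full gap between the sides. The bottom shelf rests on the floor (its underside at z = 0) and the clear gap between one shelf's top and the next shelf's underside is 318 mm.


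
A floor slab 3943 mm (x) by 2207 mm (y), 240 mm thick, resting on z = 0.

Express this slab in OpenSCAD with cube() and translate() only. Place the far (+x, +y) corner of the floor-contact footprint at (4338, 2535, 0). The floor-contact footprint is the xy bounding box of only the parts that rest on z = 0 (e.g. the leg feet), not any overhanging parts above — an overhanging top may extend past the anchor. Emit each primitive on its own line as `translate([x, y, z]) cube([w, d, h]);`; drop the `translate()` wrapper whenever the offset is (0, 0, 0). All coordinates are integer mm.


translate([395, 328, 0]) cube([3943, 2207, 240]);


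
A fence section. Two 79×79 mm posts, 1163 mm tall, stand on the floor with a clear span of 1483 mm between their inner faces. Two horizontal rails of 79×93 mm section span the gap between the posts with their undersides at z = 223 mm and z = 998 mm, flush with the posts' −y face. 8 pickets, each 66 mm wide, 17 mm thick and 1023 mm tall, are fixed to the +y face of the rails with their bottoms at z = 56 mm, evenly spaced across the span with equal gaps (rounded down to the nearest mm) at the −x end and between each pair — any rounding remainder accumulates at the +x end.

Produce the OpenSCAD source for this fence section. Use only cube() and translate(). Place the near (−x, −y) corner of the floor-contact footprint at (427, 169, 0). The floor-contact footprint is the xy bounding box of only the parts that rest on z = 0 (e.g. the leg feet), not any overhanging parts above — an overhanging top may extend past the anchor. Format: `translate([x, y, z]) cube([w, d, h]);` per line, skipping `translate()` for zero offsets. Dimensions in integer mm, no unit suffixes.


translate([427, 169, 0]) cube([79, 79, 1163]);
translate([1989, 169, 0]) cube([79, 79, 1163]);
translate([506, 169, 223]) cube([1483, 79, 93]);
translate([506, 169, 998]) cube([1483, 79, 93]);
translate([612, 248, 56]) cube([66, 17, 1023]);
translate([784, 248, 56]) cube([66, 17, 1023]);
translate([956, 248, 56]) cube([66, 17, 1023]);
translate([1128, 248, 56]) cube([66, 17, 1023]);
translate([1300, 248, 56]) cube([66, 17, 1023]);
translate([1472, 248, 56]) cube([66, 17, 1023]);
translate([1644, 248, 56]) cube([66, 17, 1023]);
translate([1816, 248, 56]) cube([66, 17, 1023]);


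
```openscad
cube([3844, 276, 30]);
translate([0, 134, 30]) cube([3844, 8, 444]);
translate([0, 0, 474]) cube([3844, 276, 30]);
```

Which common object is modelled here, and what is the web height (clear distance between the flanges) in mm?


An I-beam. The web height is 444 mm.

Two wide flanges with a thin centred web — an I-beam. Overall 504 mm minus two 30 mm flanges gives a web of 504 − 2·30 = 444 mm.


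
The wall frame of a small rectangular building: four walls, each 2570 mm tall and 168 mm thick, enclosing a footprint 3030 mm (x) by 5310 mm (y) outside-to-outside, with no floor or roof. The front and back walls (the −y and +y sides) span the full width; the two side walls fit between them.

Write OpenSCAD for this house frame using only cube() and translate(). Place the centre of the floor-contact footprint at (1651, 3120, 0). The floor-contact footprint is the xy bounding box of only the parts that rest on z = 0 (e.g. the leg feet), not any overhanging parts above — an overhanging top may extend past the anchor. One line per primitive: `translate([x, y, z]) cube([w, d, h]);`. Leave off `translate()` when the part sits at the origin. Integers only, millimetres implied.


translate([136, 465, 0]) cube([3030, 168, 2570]);
translate([136, 5607, 0]) cube([3030, 168, 2570]);
translate([136, 633, 0]) cube([168, 4974, 2570]);
translate([2998, 633, 0]) cube([168, 4974, 2570]);


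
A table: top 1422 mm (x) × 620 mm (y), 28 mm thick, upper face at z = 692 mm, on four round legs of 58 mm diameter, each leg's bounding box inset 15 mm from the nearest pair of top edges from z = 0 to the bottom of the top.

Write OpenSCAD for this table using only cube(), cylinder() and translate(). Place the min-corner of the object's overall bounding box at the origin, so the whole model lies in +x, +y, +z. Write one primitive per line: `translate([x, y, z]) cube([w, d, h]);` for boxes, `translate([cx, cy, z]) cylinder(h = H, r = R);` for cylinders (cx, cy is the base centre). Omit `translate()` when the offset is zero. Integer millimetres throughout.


// leg_h = 692 - 28 = 664
translate([0, 0, 664]) cube([1422, 620, 28]);
translate([44, 44, 0]) cylinder(h = 664, r = 29);
translate([1378, 44, 0]) cylinder(h = 664, r = 29);
translate([44, 576, 0]) cylinder(h = 664, r = 29);
translate([1378, 576, 0]) cylinder(h = 664, r = 29);


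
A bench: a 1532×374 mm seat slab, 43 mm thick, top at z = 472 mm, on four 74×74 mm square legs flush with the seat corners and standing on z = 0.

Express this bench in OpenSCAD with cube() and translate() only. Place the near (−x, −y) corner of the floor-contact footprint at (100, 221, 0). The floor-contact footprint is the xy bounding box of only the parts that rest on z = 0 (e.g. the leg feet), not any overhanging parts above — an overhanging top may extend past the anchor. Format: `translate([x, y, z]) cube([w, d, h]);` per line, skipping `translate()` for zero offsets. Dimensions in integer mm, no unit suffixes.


// leg_h = 472 − 43 = 429
translate([100, 221, 429]) cube([1532, 374, 43]);
translate([100, 221, 0]) cube([74, 74, 429]);
translate([100, 521, 0]) cube([74, 74, 429]);
translate([1558, 221, 0]) cube([74, 74, 429]);
translate([1558, 521, 0]) cube([74, 74, 429]);


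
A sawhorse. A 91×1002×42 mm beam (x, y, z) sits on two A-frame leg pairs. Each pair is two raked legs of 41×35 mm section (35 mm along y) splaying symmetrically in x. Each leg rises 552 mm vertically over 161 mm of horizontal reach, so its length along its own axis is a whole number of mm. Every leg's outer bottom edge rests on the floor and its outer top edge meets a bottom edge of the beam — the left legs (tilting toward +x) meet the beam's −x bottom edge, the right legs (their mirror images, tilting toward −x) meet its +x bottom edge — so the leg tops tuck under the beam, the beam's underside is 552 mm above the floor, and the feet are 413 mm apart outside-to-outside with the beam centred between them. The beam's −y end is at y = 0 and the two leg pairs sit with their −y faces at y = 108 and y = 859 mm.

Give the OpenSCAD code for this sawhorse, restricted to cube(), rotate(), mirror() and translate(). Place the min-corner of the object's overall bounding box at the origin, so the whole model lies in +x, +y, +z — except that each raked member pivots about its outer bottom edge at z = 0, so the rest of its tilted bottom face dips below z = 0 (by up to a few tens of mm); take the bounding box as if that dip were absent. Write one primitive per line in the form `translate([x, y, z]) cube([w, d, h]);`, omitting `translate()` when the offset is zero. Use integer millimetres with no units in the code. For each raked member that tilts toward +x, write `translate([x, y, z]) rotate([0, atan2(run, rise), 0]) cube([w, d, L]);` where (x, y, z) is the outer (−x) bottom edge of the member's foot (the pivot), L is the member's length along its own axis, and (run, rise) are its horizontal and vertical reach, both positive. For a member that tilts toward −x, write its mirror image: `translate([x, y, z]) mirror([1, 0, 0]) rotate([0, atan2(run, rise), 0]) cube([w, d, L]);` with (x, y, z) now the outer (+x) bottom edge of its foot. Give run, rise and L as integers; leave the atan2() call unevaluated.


// leg length = √(161² + 552²) = 575
// right-leg outer foot x = 2·161 + 91 = 413
// beam min-corner = (161, 0, 552)
translate([161, 0, 552]) cube([91, 1002, 42]);
translate([0, 108, 0]) rotate([0, atan2(161, 552), 0]) cube([41, 35, 575]);
translate([413, 108, 0]) mirror([1, 0, 0]) rotate([0, atan2(161, 552), 0]) cube([41, 35, 575]);
translate([0, 859, 0]) rotate([0, atan2(161, 552), 0]) cube([41, 35, 575]);
translate([413, 859, 0]) mirror([1, 0, 0]) rotate([0, atan2(161, 552), 0]) cube([41, 35, 575]);


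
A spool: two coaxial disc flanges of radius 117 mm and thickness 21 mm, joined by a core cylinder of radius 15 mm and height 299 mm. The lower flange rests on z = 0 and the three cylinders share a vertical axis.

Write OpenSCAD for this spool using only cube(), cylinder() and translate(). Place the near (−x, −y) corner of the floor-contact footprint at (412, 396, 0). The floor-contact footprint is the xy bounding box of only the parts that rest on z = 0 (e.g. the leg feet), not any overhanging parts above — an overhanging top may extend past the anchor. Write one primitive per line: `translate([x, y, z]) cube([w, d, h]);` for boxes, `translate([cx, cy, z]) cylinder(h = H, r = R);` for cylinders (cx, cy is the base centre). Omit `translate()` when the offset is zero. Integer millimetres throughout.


translate([529, 513, 0]) cylinder(h = 21, r = 117);
translate([529, 513, 21]) cylinder(h = 299, r = 15);
translate([529, 513, 320]) cylinder(h = 21, r = 117);


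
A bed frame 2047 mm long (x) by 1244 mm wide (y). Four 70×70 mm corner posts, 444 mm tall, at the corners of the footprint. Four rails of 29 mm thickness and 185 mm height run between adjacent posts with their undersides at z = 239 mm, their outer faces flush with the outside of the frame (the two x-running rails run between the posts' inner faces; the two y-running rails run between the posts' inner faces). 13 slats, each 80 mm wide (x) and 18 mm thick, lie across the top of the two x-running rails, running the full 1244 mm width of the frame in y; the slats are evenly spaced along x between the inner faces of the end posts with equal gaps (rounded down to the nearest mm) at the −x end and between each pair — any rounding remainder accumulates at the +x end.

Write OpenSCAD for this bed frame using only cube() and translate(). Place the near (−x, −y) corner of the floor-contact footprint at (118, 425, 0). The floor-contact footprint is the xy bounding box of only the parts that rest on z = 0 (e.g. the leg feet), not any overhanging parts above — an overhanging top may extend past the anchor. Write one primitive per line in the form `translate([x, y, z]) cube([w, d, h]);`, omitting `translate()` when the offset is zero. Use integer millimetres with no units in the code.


// slat z = rail_z + rail_h = 239 + 185 = 424
// slat gap = ⌊(1907 − 13·80) / 14⌋ = 61
translate([118, 425, 0]) cube([70, 70, 444]);
translate([118, 1599, 0]) cube([70, 70, 444]);
translate([2095, 425, 0]) cube([70, 70, 444]);
translate([2095, 1599, 0]) cube([70, 70, 444]);
translate([188, 425, 239]) cube([1907, 29, 185]);
translate([188, 1640, 239]) cube([1907, 29, 185]);
translate([118, 495, 239]) cube([29, 1104, 185]);
translate([2136, 495, 239]) cube([29, 1104, 185]);
translate([249, 425, 424]) cube([80, 1244, 18]);
translate([390, 425, 424]) cube([80, 1244, 18]);
translate([531, 425, 424]) cube([80, 1244, 18]);
translate([672, 425, 424]) cube([80, 1244, 18]);
translate([813, 425, 424]) cube([80, 1244, 18]);
translate([954, 425, 424]) cube([80, 1244, 18]);
translate([1095, 425, 424]) cube([80, 1244, 18]);
translate([1236, 425, 424]) cube([80, 1244, 18]);
translate([1377, 425, 424]) cube([80, 1244, 18]);
translate([1518, 425, 424]) cube([80, 1244, 18]);
translate([1659, 425, 424]) cube([80, 1244, 18]);
translate([1800, 425, 424]) cube([80, 1244, 18]);
translate([1941, 425, 424]) cube([80, 1244, 18]);


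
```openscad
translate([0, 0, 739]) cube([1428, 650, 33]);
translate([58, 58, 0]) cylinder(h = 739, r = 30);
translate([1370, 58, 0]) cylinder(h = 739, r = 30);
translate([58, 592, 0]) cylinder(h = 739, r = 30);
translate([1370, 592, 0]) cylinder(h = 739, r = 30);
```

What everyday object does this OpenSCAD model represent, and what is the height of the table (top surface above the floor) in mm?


A table. The table height is 772 mm.

A 1428×650×33 slab sits at z = 739 on four Ø60 mm round legs — a table. The top surface is at 739 + 33 = 772 mm.
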